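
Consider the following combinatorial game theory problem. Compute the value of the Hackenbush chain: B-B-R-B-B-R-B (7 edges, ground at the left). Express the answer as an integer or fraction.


Edges (from ground): B-B-R-B-B-R-B
By Berlekamp's sign-expansion rule, a Blue-Red Hackenbush stalk has the value of the surreal number whose sign sequence is the edge sequence with B -> + and R -> -.
Sign sequence: ++-++-+
Trace the sign expansion in the surreal number tree, starting from 0:
Edge 1: B (sign +) -> bounds (0, +inf), value = 1
Edge 2: B (sign +) -> bounds (1, +inf), value = 2
Edge 3: R (sign -) -> bounds (1, 2), value = 3/2
Edge 4: B (sign +) -> bounds (3/2, 2), value = 7/4
Edge 5: B (sign +) -> bounds (7/4, 2), value = 15/8
Edge 6: R (sign -) -> bounds (7/4, 15/8), value = 29/16
Edge 7: B (sign +) -> bounds (29/16, 15/8), value = 59/32
Game value = 59/32

59/32


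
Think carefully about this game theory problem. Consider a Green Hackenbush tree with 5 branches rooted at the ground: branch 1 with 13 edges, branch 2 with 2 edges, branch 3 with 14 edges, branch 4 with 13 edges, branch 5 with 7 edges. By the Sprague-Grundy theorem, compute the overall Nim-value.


The tree has 5 branches from the ground vertex.
In Green Hackenbush, the Nim-value of a simple path of length k is k.
Branch 1: length 13, Nim-value = 13
Branch 2: length 2, Nim-value = 2
Branch 3: length 14, Nim-value = 14
Branch 4: length 13, Nim-value = 13
Branch 5: length 7, Nim-value = 7
Total Nim-value = XOR of all branch values:
0 XOR 13 = 13
13 XOR 2 = 15
15 XOR 14 = 1
1 XOR 13 = 12
12 XOR 7 = 11
Nim-value of the tree = 11

11


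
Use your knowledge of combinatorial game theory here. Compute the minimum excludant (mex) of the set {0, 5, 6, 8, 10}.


Set = {0, 5, 6, 8, 10}
0 is in the set.
1 is NOT in the set. This is the mex.
mex = 1

1


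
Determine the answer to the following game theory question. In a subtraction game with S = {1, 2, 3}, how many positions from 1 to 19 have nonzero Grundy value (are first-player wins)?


Subtraction set S = {1, 2, 3}, so G(n) = n mod 4.
G(n) = 0 when n is a multiple of 4.
Multiples of 4 in [1, 19]: 4
N-positions (nonzero Grundy) = 19 - 4 = 15

15


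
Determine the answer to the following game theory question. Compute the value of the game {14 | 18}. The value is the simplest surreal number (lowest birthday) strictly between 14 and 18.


Left options: {14}, max = 14
Right options: {18}, min = 18
All options are numbers and max(Left) < min(Right), so by the simplicity theorem the value is the simplest (earliest-born) number strictly between 14 and 18.
Integers 15 through 17 all lie strictly between 14 and 18.
Among integers, the simplest (lowest birthday = smallest |n|; 0 is born on day 0, +-n on day n) is 15.
No non-integer in the interval can be simpler: if x is a non-integer in the interval, then floor(x) or ceil(x) also lies in the interval (the interval contains an integer), and both are proper prefixes of x's sign expansion, i.e. born earlier. So the game value is 15.
Game value = 15

15


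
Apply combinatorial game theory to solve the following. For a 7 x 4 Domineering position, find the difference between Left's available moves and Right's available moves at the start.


Board is 7 x 4 (rows x cols).
Left (vertical) placements: (rows-1) * cols = 6 * 4 = 24
Right (horizontal) placements: rows * (cols-1) = 7 * 3 = 21
Advantage = Left - Right = 24 - 21 = 3

3


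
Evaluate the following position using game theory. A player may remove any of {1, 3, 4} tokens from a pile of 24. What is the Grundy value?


The subtraction set is S = {1, 3, 4}.
G(k) = mex{ G(k - s) : s in S, s <= k }. We compute iteratively: G(0) = 0.
G(1) = mex({0}) = 1
G(2) = mex({1}) = 0
G(3) = mex({0}) = 1
G(4) = mex({0, 1}) = 2
G(5) = mex({0, 1, 2}) = 3
G(6) = mex({0, 1, 3}) = 2
G(7) = mex({1, 2}) = 0
G(8) = mex({0, 2, 3}) = 1
G(9) = mex({1, 2, 3}) = 0
G(10) = mex({0, 2}) = 1
Observe that G(7)..G(10) = 0, 1, 0, 1 repeats G(0)..G(3) = 0, 1, 0, 1.
For k >= max(S) = 4, G(k) is determined by the previous 4 values G(k-4)..G(k-1); a window of 4 consecutive values has recurred shifted by 7, so by induction G(k + 7) = G(k) for all k >= 0: the sequence is periodic from the start with period 7.
One period: G(0..6) = 0, 1, 0, 1, 2, 3, 2.
24 mod 7 = 3, so G(24) = G(3) = 1.

1


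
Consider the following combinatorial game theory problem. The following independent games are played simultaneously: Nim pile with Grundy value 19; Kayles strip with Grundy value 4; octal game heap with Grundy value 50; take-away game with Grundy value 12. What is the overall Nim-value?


By the Sprague-Grundy theorem, the Grundy value of a sum of games is the XOR of individual Grundy values.
Nim pile: Grundy value = 19. Running XOR: 0 XOR 19 = 19
Kayles strip: Grundy value = 4. Running XOR: 19 XOR 4 = 23
octal game heap: Grundy value = 50. Running XOR: 23 XOR 50 = 37
take-away game: Grundy value = 12. Running XOR: 37 XOR 12 = 41
The combined Grundy value is 41.

41


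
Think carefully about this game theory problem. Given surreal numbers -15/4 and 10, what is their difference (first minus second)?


x = -15/4, y = 10
Converting to common denominator: 4
x = -15/4, y = 40/4
x - y = -15/4 - 10 = -55/4

-55/4


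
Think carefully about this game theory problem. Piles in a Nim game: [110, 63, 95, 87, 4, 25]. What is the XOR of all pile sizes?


We need the XOR (exclusive or) of all pile sizes.
After XOR-ing pile 1 (size 110): 0 XOR 110 = 110
After XOR-ing pile 2 (size 63): 110 XOR 63 = 81
After XOR-ing pile 3 (size 95): 81 XOR 95 = 14
After XOR-ing pile 4 (size 87): 14 XOR 87 = 89
After XOR-ing pile 5 (size 4): 89 XOR 4 = 93
After XOR-ing pile 6 (size 25): 93 XOR 25 = 68
The Nim-value of this position is 68.

68


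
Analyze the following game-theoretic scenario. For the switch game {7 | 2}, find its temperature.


The game is {7 | 2}, a switch {a | b} with numbers a > b.
Cooling {a | b} by t gives {a - t | b + t}, which stops being hot when a - t = b + t, i.e. at t = (a - b)/2. So the temperature of a switch is (a - b)/2.
Temperature = (Left option - Right option) / 2
= (7 - (2)) / 2
= 5 / 2
= 5/2

5/2


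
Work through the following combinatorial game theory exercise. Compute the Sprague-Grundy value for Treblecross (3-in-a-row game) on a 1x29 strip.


Treblecross: place X on empty cells; 3-in-a-row wins.
Playing within two cells of an existing X lets the opponent win at once, so sensible play treats the cells i-2..i+2 around each X as dead. The player left with no safe cell loses, so this is a normal-play take-away game on strips of safe cells.
Placing X at cell i (0-indexed) of a strip of k safe cells leaves independent strips of sizes max(0, i-2) and max(0, k-i-3). Hence G(k) = mex{ G(max(0,i-2)) XOR G(max(0,k-i-3)) : 0 <= i < k }, with G(0) = 0.
G(1): splits (0,0):0^0=0 -> mex({0}) = 1
G(2): splits (0,0):0^0=0 -> mex({0}) = 1
G(3): splits (0,0):0^0=0 -> mex({0}) = 1
G(4): splits (0,1):0^1=1 (0,0):0^0=0 -> mex({0, 1}) = 2
G(5): splits (0,2):0^1=1 (0,1):0^1=1 (0,0):0^0=0 -> mex({0, 1}) = 2
G(6) = mex({1}) = 0
G(7) = mex({0, 1, 2}) = 3
G(8) = mex({0, 1, 2}) = 3
G(9) = mex({0, 2}) = 1
G(10) = mex({0, 2, 3}) = 1
G(11) = mex({0, 3}) = 1
G(12) = mex({1, 3}) = 0
G(13) = mex({0, 1, 2, 3}) = 4
G(14) = mex({0, 1, 2}) = 3
G(15) = mex({0, 1, 2}) = 3
G(16) = mex({0, 1, 2, 4}) = 3
G(17) = mex({0, 1, 3, 4}) = 2
G(18) = mex({0, 1, 3, 4}) = 2
G(19) = mex({0, 1, 3, 5}) = 2
G(20) = mex({0, 1, 2, 3, 5}) = 4
G(21) = mex({0, 1, 2, 3, 5}) = 4
G(22) = mex({1, 2, 6}) = 0
G(23) = mex({0, 1, 2, 3, 4, 6}) = 5
G(24) = mex({0, 1, 2, 3, 4}) = 5
G(25) = mex({0, 1, 3, 4, 7}) = 2
G(26) = mex({0, 1, 3, 4, 5, 7}) = 2
G(27) = mex({0, 1, 3, 5}) = 2
G(28) = mex({0, 1, 2, 5}) = 3
G(29) = mex({0, 1, 2, 4, 5, 6}) = 3
Therefore G(29) = 3.

3


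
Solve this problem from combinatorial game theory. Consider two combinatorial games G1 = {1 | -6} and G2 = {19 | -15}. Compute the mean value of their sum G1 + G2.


G1 = {1 | -6}, G2 = {19 | -15}
Each is a switch {a | b} with numbers a > b; its mean value is (a + b)/2, and mean value is additive over game sums: m(G1 + G2) = m(G1) + m(G2).
Mean of G1 = (1 + (-6))/2 = -5/2 = -5/2
Mean of G2 = (19 + (-15))/2 = 4/2 = 2
Mean of G1 + G2 = -5/2 + 2 = -1/2

-1/2


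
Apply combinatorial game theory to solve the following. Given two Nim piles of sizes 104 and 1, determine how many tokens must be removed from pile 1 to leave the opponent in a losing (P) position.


Piles: 104 and 1
Current XOR: 104 XOR 1 = 105 (non-zero, so this is an N-position).
To make the XOR zero, we need to find a move that balances the piles.
For pile 1 (size 104): target = 104 XOR 105 = 1
We reduce pile 1 from 104 to 1.
Tokens removed: 104 - 1 = 103
Verification: 1 XOR 1 = 0

103


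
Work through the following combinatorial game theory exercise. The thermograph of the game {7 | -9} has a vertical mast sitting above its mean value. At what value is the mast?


Game = {7 | -9}, a switch {a | b} with numbers a > b.
Its thermograph has left wall a - t and right wall b + t, which meet at t = (a - b)/2, where both equal (a + b)/2. So the mast (mean value) is at (a + b)/2.
Mean = (7 + (-9))/2 = -2/2 = -1

-1


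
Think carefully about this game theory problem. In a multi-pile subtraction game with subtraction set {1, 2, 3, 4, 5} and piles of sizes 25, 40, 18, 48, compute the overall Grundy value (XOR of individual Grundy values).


Subtraction set: {1, 2, 3, 4, 5}
For this subtraction set, G(n) = n mod 6 (period = max + 1 = 6).
Pile 1 (size 25): G(25) = 25 mod 6 = 1
Pile 2 (size 40): G(40) = 40 mod 6 = 4
Pile 3 (size 18): G(18) = 18 mod 6 = 0
Pile 4 (size 48): G(48) = 48 mod 6 = 0
Total Grundy value = XOR of all: 1 XOR 4 XOR 0 XOR 0 = 5

5


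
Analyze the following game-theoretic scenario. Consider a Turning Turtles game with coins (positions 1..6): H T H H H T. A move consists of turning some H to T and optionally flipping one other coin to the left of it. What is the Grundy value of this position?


Coins: H T H H H T
Key fact: a single head at position k behaves exactly like a Nim heap of size k (turning it to T and optionally flipping a coin at j < k corresponds to moving the heap from k to j, or to 0), and heads combine as a disjunctive sum (two heads at the same place would cancel, matching j XOR j = 0). So the Nim-value is the XOR of the 1-indexed positions of the heads.
Face-up positions (1-indexed): [1, 3, 4, 5]
XOR 0 with 1: 0 XOR 1 = 1
XOR 1 with 3: 1 XOR 3 = 2
XOR 2 with 4: 2 XOR 4 = 6
XOR 6 with 5: 6 XOR 5 = 3
Nim-value = 3

3


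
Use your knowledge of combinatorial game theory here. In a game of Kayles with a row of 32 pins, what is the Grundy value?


Kayles: a move removes 1 or 2 adjacent pins from a contiguous row.
Removing pins from a row of k leaves two independent rows (a, b) with a + b = k - 1 (one pin) or a + b = k - 2 (two pins); an end removal gives a = 0.
By Sprague-Grundy, G(k) = mex{ G(a) XOR G(b) } over all these splits. G(0) = 0.
G(1): splits (0,0):0^0=0 -> mex({0}) = 1
G(2): splits (0,1):0^1=1 (0,0):0^0=0 -> mex({0, 1}) = 2
G(3): splits (0,2):0^2=2 (1,1):1^1=0 (0,1):0^1=1 -> mex({0, 1, 2}) = 3
G(4): splits (0,3):0^3=3 (1,2):1^2=3 (0,2):0^2=2 (1,1):1^1=0 -> mex({0, 2, 3}) = 1
G(5): splits (0,4):0^1=1 (1,3):1^3=2 (2,2):2^2=0 (0,3):0^3=3 (1,2):1^2=3 -> mex({0, 1, 2, 3}) = 4
G(6) = mex({0, 1, 2, 4}) = 3
G(7) = mex({0, 1, 3, 4, 5}) = 2
G(8) = mex({0, 2, 3, 5, 6}) = 1
G(9) = mex({0, 1, 2, 3, 6, 7}) = 4
G(10) = mex({0, 1, 3, 4, 5, 7}) = 2
G(11) = mex({0, 1, 2, 3, 4, 5}) = 6
G(12) = mex({0, 1, 2, 3, 5, 6, 7}) = 4
G(13) = mex({0, 2, 3, 4, 6, 7}) = 1
G(14) = mex({0, 1, 4, 5, 6, 7}) = 2
G(15) = mex({0, 1, 2, 3, 4, 5, 6}) = 7
G(16) = mex({0, 2, 3, 5, 6, 7}) = 1
G(17) = mex({0, 1, 2, 3, 5, 6, 7}) = 4
G(18) = mex({0, 1, 2, 4, 5, 6}) = 3
G(19) = mex({0, 1, 3, 4, 5, 7}) = 2
G(20) = mex({0, 2, 3, 4, 5, 6, 7}) = 1
G(21) = mex({0, 1, 2, 3, 5, 6, 7}) = 4
G(22) = mex({0, 1, 2, 3, 4, 5, 7}) = 6
G(23) = mex({0, 1, 2, 3, 4, 5, 6}) = 7
G(24) = mex({0, 1, 2, 3, 5, 6, 7}) = 4
G(25) = mex({0, 2, 3, 4, 6, 7}) = 1
G(26) = mex({0, 1, 3, 4, 5, 6, 7}) = 2
G(27) = mex({0, 1, 2, 3, 4, 5, 6, 7}) = 8
G(28) = mex({0, 1, 2, 3, 4, 6, 7, 8}) = 5
G(29) = mex({0, 1, 2, 3, 5, 6, 7, 8, 9}) = 4
G(30) = mex({0, 1, 2, 3, 4, 5, 6, 9, 10}) = 7
G(31) = mex({0, 1, 3, 4, 5, 7, 10, 11}) = 2
G(32) = mex({0, 2, 3, 4, 5, 6, 7, 9, 11}) = 1
Therefore G(32) = 1.

1


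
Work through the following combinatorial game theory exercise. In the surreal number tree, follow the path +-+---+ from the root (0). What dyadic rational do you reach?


Sign expansion: +-+---+
Rule: track bounds (lo, hi), initially (-inf, +inf). On '+', the current value becomes lo and we move to the simplest number in (value, hi): value + 1 if hi = +inf, otherwise the midpoint (value + hi)/2. On '-', the current value becomes hi and we move to value - 1 if lo = -inf, otherwise the midpoint (lo + value)/2.
Start at 0.
Step 1: sign = +, move right. Bounds: (0, +inf). Value = 1
Step 2: sign = -, move left. Bounds: (0, 1). Value = 1/2
Step 3: sign = +, move right. Bounds: (1/2, 1). Value = 3/4
Step 4: sign = -, move left. Bounds: (1/2, 3/4). Value = 5/8
Step 5: sign = -, move left. Bounds: (1/2, 5/8). Value = 9/16
Step 6: sign = -, move left. Bounds: (1/2, 9/16). Value = 17/32
Step 7: sign = +, move right. Bounds: (17/32, 9/16). Value = 35/64
The surreal number with sign expansion +-+---+ is 35/64.

35/64


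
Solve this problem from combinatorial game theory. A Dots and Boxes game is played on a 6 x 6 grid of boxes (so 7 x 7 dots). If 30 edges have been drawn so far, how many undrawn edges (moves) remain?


Grid: 6 x 6 boxes, i.e. 7 rows and 7 columns of dots.
Horizontal edges: (rows + 1) * cols = 7 * 6 = 42
Vertical edges: rows * (cols + 1) = 6 * 7 = 42
Total edges: 42 + 42 = 84
Edges drawn: 30
Remaining: 84 - 30 = 54

54


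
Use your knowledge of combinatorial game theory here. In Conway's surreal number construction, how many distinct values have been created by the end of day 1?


Day 0: {|} = 0 is born. Count = 1.
Day n: the number of surreal numbers born by day n is 2^(n+1) - 1.
By day 0: 2^1 - 1 = 1
By day 1: 2^2 - 1 = 3
By day 1: 3 surreal numbers.

3


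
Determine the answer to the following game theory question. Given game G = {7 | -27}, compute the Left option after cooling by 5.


Original game: {7 | -27} (a switch {a | b} with a > b).
Cooling by t (for t below the temperature (a - b)/2 = 17) taxes each move by t: {a | b} cooled by t is {a - t | b + t}.
Cooling amount: t = 5
Cooled Left option: 7 - 5 = 2
Cooled Right option: -27 + 5 = -22
Cooled game: {2 | -22}
Left option = 2

2


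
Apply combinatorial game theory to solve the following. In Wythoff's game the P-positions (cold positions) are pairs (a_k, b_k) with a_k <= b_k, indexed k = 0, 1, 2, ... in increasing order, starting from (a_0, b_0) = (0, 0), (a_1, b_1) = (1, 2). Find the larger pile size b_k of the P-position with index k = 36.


By Wythoff's theorem, a_k = floor(k * phi) and b_k = floor(k * phi^2) = a_k + k, where phi = (1 + sqrt(5))/2 is the golden ratio.
phi = (1 + sqrt(5))/2 = 1.618034
phi^2 = phi + 1 = 2.618034
k = 36
k * phi^2 = 36 * 2.618034 = 94.249224
b_36 = floor(k * phi^2) = 94 (check: a_36 + k = 58 + 36 = 94)

94


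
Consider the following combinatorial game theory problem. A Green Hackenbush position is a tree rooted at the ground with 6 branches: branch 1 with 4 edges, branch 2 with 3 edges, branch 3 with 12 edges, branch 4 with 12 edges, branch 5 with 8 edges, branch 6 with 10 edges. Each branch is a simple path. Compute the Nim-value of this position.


The tree has 6 branches from the ground vertex.
In Green Hackenbush, the Nim-value of a simple path of length k is k.
Branch 1: length 4, Nim-value = 4
Branch 2: length 3, Nim-value = 3
Branch 3: length 12, Nim-value = 12
Branch 4: length 12, Nim-value = 12
Branch 5: length 8, Nim-value = 8
Branch 6: length 10, Nim-value = 10
Total Nim-value = XOR of all branch values:
0 XOR 4 = 4
4 XOR 3 = 7
7 XOR 12 = 11
11 XOR 12 = 7
7 XOR 8 = 15
15 XOR 10 = 5
Nim-value of the tree = 5

5


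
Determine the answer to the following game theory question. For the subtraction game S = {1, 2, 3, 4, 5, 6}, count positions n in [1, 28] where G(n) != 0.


Subtraction set S = {1, 2, 3, 4, 5, 6}, so G(n) = n mod 7.
G(n) = 0 when n is a multiple of 7.
Multiples of 7 in [1, 28]: 4
N-positions (nonzero Grundy) = 28 - 4 = 24

24


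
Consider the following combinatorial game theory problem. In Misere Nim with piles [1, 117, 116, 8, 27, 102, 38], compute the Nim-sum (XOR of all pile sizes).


We need the XOR (exclusive or) of all pile sizes.
After XOR-ing pile 1 (size 1): 0 XOR 1 = 1
After XOR-ing pile 2 (size 117): 1 XOR 117 = 116
After XOR-ing pile 3 (size 116): 116 XOR 116 = 0
After XOR-ing pile 4 (size 8): 0 XOR 8 = 8
After XOR-ing pile 5 (size 27): 8 XOR 27 = 19
After XOR-ing pile 6 (size 102): 19 XOR 102 = 117
After XOR-ing pile 7 (size 38): 117 XOR 38 = 83
The Nim-value of this position is 83.

83


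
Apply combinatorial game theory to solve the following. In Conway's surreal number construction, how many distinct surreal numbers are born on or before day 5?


Day 0: {|} = 0 is born. Count = 1.
Day n: the number of surreal numbers born by day n is 2^(n+1) - 1.
By day 0: 2^1 - 1 = 1
By day 1: 2^2 - 1 = 3
By day 2: 2^3 - 1 = 7
By day 3: 2^4 - 1 = 15
By day 4: 2^5 - 1 = 31
By day 5: 2^6 - 1 = 63
By day 5: 63 surreal numbers.

63


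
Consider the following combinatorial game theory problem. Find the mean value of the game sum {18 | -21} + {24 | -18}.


G1 = {18 | -21}, G2 = {24 | -18}
Each is a switch {a | b} with numbers a > b; its mean value is (a + b)/2, and mean value is additive over game sums: m(G1 + G2) = m(G1) + m(G2).
Mean of G1 = (18 + (-21))/2 = -3/2 = -3/2
Mean of G2 = (24 + (-18))/2 = 6/2 = 3
Mean of G1 + G2 = -3/2 + 3 = 3/2

3/2


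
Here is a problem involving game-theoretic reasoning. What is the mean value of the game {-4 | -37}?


Game = {-4 | -37}, a switch {a | b} with numbers a > b.
Its thermograph has left wall a - t and right wall b + t, which meet at t = (a - b)/2, where both equal (a + b)/2. So the mast (mean value) is at (a + b)/2.
Mean = (-4 + (-37))/2 = -41/2 = -41/2

-41/2


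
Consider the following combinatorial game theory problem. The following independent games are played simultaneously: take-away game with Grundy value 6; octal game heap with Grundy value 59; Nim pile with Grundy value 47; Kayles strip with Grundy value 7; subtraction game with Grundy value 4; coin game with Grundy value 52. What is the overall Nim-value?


By the Sprague-Grundy theorem, the Grundy value of a sum of games is the XOR of individual Grundy values.
take-away game: Grundy value = 6. Running XOR: 0 XOR 6 = 6
octal game heap: Grundy value = 59. Running XOR: 6 XOR 59 = 61
Nim pile: Grundy value = 47. Running XOR: 61 XOR 47 = 18
Kayles strip: Grundy value = 7. Running XOR: 18 XOR 7 = 21
subtraction game: Grundy value = 4. Running XOR: 21 XOR 4 = 17
coin game: Grundy value = 52. Running XOR: 17 XOR 52 = 37
The combined Grundy value is 37.

37


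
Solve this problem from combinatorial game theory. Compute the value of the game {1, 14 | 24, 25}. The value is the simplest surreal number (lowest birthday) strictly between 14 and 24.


Left options: {1, 14}, max = 14
Right options: {24, 25}, min = 24
All options are numbers and max(Left) < min(Right), so by the simplicity theorem the value is the simplest (earliest-born) number strictly between 14 and 24.
Integers 15 through 23 all lie strictly between 14 and 24.
Among integers, the simplest (lowest birthday = smallest |n|; 0 is born on day 0, +-n on day n) is 15.
No non-integer in the interval can be simpler: if x is a non-integer in the interval, then floor(x) or ceil(x) also lies in the interval (the interval contains an integer), and both are proper prefixes of x's sign expansion, i.e. born earlier. So the game value is 15.
Game value = 15

15


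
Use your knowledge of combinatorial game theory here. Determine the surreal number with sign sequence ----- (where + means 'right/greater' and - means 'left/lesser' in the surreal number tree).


Sign expansion: -----
Rule: track bounds (lo, hi), initially (-inf, +inf). On '+', the current value becomes lo and we move to the simplest number in (value, hi): value + 1 if hi = +inf, otherwise the midpoint (value + hi)/2. On '-', the current value becomes hi and we move to value - 1 if lo = -inf, otherwise the midpoint (lo + value)/2.
Start at 0.
Step 1: sign = -, move left. Bounds: (-inf, 0). Value = -1
Step 2: sign = -, move left. Bounds: (-inf, -1). Value = -2
Step 3: sign = -, move left. Bounds: (-inf, -2). Value = -3
Step 4: sign = -, move left. Bounds: (-inf, -3). Value = -4
Step 5: sign = -, move left. Bounds: (-inf, -4). Value = -5
The surreal number with sign expansion ----- is -5.

-5


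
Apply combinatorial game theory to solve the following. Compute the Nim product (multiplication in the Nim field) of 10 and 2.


Nim multiplication is bilinear over XOR: (u XOR v) * w = (u*w) XOR (v*w).
So we split each operand into its bit components and XOR the pairwise Nim products.
10 = 2 + 8 (as XOR of powers of 2).
2 = 2 (as XOR of powers of 2).
Using the standard Nim-product table on single bits:
  2*2 = 3,   2*4 = 8,   2*8 = 12,
  4*4 = 6,   4*8 = 11,  8*8 = 13,
and  1*x = x (identity), k*l = l*k (commutative).
Pairwise Nim products:
  2 * 2 = 3
  8 * 2 = 12
XOR them: 3 XOR 12 = 15.
Result: 10 * 2 = 15 (in Nim).

15


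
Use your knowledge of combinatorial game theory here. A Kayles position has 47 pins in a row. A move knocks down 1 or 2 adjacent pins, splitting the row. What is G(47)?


Kayles: a move removes 1 or 2 adjacent pins from a contiguous row.
Removing pins from a row of k leaves two independent rows (a, b) with a + b = k - 1 (one pin) or a + b = k - 2 (two pins); an end removal gives a = 0.
By Sprague-Grundy, G(k) = mex{ G(a) XOR G(b) } over all these splits. G(0) = 0.
G(1): splits (0,0):0^0=0 -> mex({0}) = 1
G(2): splits (0,1):0^1=1 (0,0):0^0=0 -> mex({0, 1}) = 2
G(3): splits (0,2):0^2=2 (1,1):1^1=0 (0,1):0^1=1 -> mex({0, 1, 2}) = 3
G(4): splits (0,3):0^3=3 (1,2):1^2=3 (0,2):0^2=2 (1,1):1^1=0 -> mex({0, 2, 3}) = 1
G(5): splits (0,4):0^1=1 (1,3):1^3=2 (2,2):2^2=0 (0,3):0^3=3 (1,2):1^2=3 -> mex({0, 1, 2, 3}) = 4
G(6) = mex({0, 1, 2, 4}) = 3
G(7) = mex({0, 1, 3, 4, 5}) = 2
G(8) = mex({0, 2, 3, 5, 6}) = 1
G(9) = mex({0, 1, 2, 3, 6, 7}) = 4
G(10) = mex({0, 1, 3, 4, 5, 7}) = 2
G(11) = mex({0, 1, 2, 3, 4, 5}) = 6
G(12) = mex({0, 1, 2, 3, 5, 6, 7}) = 4
G(13) = mex({0, 2, 3, 4, 6, 7}) = 1
G(14) = mex({0, 1, 4, 5, 6, 7}) = 2
G(15) = mex({0, 1, 2, 3, 4, 5, 6}) = 7
G(16) = mex({0, 2, 3, 5, 6, 7}) = 1
G(17) = mex({0, 1, 2, 3, 5, 6, 7}) = 4
G(18) = mex({0, 1, 2, 4, 5, 6}) = 3
G(19) = mex({0, 1, 3, 4, 5, 7}) = 2
G(20) = mex({0, 2, 3, 4, 5, 6, 7}) = 1
G(21) = mex({0, 1, 2, 3, 5, 6, 7}) = 4
G(22) = mex({0, 1, 2, 3, 4, 5, 7}) = 6
G(23) = mex({0, 1, 2, 3, 4, 5, 6}) = 7
G(24) = mex({0, 1, 2, 3, 5, 6, 7}) = 4
G(25) = mex({0, 2, 3, 4, 6, 7}) = 1
G(26) = mex({0, 1, 3, 4, 5, 6, 7}) = 2
G(27) = mex({0, 1, 2, 3, 4, 5, 6, 7}) = 8
G(28) = mex({0, 1, 2, 3, 4, 6, 7, 8}) = 5
G(29) = mex({0, 1, 2, 3, 5, 6, 7, 8, 9}) = 4
G(30) = mex({0, 1, 2, 3, 4, 5, 6, 9, 10}) = 7
G(31) = mex({0, 1, 3, 4, 5, 7, 10, 11}) = 2
G(32) = mex({0, 2, 3, 4, 5, 6, 7, 9, 11}) = 1
G(33) = mex({0, 1, 2, 3, 4, 5, 6, 7, 9, 12}) = 8
G(34) = mex({0, 1, 2, 3, 4, 5, 7, 8, 11, 12}) = 6
G(35) = mex({0, 1, 2, 3, 4, 5, 6, 8, 9, 10, 11}) = 7
G(36) = mex({0, 1, 2, 3, 5, 6, 7, 9, 10}) = 4
G(37) = mex({0, 2, 3, 4, 6, 7, 9, 10, 11, 12}) = 1
G(38) = mex({0, 1, 3, 4, 5, 6, 7, 9, 10, 11, 12}) = 2
G(39) = mex({0, 1, 2, 4, 5, 6, 7, 9, 10, 12, 14}) = 3
G(40) = mex({0, 2, 3, 4, 6, 7, 11, 12, 14}) = 1
G(41) = mex({0, 1, 2, 3, 5, 6, 7, 9, 10, 11, 12}) = 4
G(42) = mex({0, 1, 2, 3, 4, 5, 6, 9, 10}) = 7
G(43) = mex({0, 1, 3, 4, 5, 7, 9, 10, 12, 15}) = 2
G(44) = mex({0, 2, 3, 4, 5, 6, 7, 9, 10, 12, 15}) = 1
G(45) = mex({0, 1, 2, 3, 4, 5, 6, 7, 9, 10, 12, 14}) = 8
G(46) = mex({0, 1, 3, 4, 5, 7, 8, 11, 12, 14}) = 2
G(47) = mex({0, 1, 2, 3, 4, 5, 6, 8, 9, 10, 11, 12}) = 7
Therefore G(47) = 7.

7


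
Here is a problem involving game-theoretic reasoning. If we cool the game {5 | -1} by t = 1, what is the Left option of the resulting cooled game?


Original game: {5 | -1} (a switch {a | b} with a > b).
Cooling by t (for t below the temperature (a - b)/2 = 3) taxes each move by t: {a | b} cooled by t is {a - t | b + t}.
Cooling amount: t = 1
Cooled Left option: 5 - 1 = 4
Cooled Right option: -1 + 1 = 0
Cooled game: {4 | 0}
Left option = 4

4


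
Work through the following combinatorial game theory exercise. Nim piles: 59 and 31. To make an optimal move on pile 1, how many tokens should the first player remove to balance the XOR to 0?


Piles: 59 and 31
Current XOR: 59 XOR 31 = 36 (non-zero, so this is an N-position).
To make the XOR zero, we need to find a move that balances the piles.
For pile 1 (size 59): target = 59 XOR 36 = 31
We reduce pile 1 from 59 to 31.
Tokens removed: 59 - 31 = 28
Verification: 31 XOR 31 = 0

28


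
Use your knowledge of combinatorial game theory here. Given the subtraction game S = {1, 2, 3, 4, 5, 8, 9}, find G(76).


The subtraction set is S = {1, 2, 3, 4, 5, 8, 9}.
G(k) = mex{ G(k - s) : s in S, s <= k }. We compute iteratively: G(0) = 0.
G(1) = mex({0}) = 1
G(2) = mex({0, 1}) = 2
G(3) = mex({0, 1, 2}) = 3
G(4) = mex({0, 1, 2, 3}) = 4
G(5) = mex({0, 1, 2, 3, 4}) = 5
G(6) = mex({1, 2, 3, 4, 5}) = 0
G(7) = mex({0, 2, 3, 4, 5}) = 1
G(8) = mex({0, 1, 3, 4, 5}) = 2
G(9) = mex({0, 1, 2, 4, 5}) = 3
G(10) = mex({0, 1, 2, 3, 5}) = 4
G(11) = mex({0, 1, 2, 3, 4}) = 5
G(12) = mex({1, 2, 3, 4, 5}) = 0
G(13) = mex({0, 2, 3, 4, 5}) = 1
G(14) = mex({0, 1, 3, 4, 5}) = 2
Observe that G(6)..G(14) = 0, 1, 2, 3, 4, 5, 0, 1, 2 repeats G(0)..G(8) = 0, 1, 2, 3, 4, 5, 0, 1, 2.
For k >= max(S) = 9, G(k) is determined by the previous 9 values G(k-9)..G(k-1); a window of 9 consecutive values has recurred shifted by 6, so by induction G(k + 6) = G(k) for all k >= 0: the sequence is periodic from the start with period 6.
One period: G(0..5) = 0, 1, 2, 3, 4, 5.
76 mod 6 = 4, so G(76) = G(4) = 4.

4


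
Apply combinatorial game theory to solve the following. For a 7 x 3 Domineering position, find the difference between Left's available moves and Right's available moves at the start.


Board is 7 x 3 (rows x cols).
Left (vertical) placements: (rows-1) * cols = 6 * 3 = 18
Right (horizontal) placements: rows * (cols-1) = 7 * 2 = 14
Advantage = Left - Right = 18 - 14 = 4

4


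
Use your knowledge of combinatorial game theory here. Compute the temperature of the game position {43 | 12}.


The game is {43 | 12}, a switch {a | b} with numbers a > b.
Cooling {a | b} by t gives {a - t | b + t}, which stops being hot when a - t = b + t, i.e. at t = (a - b)/2. So the temperature of a switch is (a - b)/2.
Temperature = (Left option - Right option) / 2
= (43 - (12)) / 2
= 31 / 2
= 31/2

31/2


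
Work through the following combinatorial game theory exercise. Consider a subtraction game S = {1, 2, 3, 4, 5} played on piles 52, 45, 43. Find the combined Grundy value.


Subtraction set: {1, 2, 3, 4, 5}
For this subtraction set, G(n) = n mod 6 (period = max + 1 = 6).
Pile 1 (size 52): G(52) = 52 mod 6 = 4
Pile 2 (size 45): G(45) = 45 mod 6 = 3
Pile 3 (size 43): G(43) = 43 mod 6 = 1
Total Grundy value = XOR of all: 4 XOR 3 XOR 1 = 6

6


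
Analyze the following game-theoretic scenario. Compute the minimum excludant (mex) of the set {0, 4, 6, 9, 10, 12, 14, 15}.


Set = {0, 4, 6, 9, 10, 12, 14, 15}
0 is in the set.
1 is NOT in the set. This is the mex.
mex = 1

1


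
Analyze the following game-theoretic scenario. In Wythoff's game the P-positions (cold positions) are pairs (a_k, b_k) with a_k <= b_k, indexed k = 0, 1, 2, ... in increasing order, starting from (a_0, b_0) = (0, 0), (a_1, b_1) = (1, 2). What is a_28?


By Wythoff's theorem, a_k = floor(k * phi) and b_k = floor(k * phi^2) = a_k + k, where phi = (1 + sqrt(5))/2 is the golden ratio.
phi = (1 + sqrt(5))/2 = 1.618034
k = 28
k * phi = 28 * 1.618034 = 45.304952
a_28 = floor(k * phi) = 45

45


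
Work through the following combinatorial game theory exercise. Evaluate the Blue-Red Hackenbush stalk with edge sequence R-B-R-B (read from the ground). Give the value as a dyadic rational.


Edges (from ground): R-B-R-B
By Berlekamp's sign-expansion rule, a Blue-Red Hackenbush stalk has the value of the surreal number whose sign sequence is the edge sequence with B -> + and R -> -.
Sign sequence: -+-+
Trace the sign expansion in the surreal number tree, starting from 0:
Edge 1: R (sign -) -> bounds (-inf, 0), value = -1
Edge 2: B (sign +) -> bounds (-1, 0), value = -1/2
Edge 3: R (sign -) -> bounds (-1, -1/2), value = -3/4
Edge 4: B (sign +) -> bounds (-3/4, -1/2), value = -5/8
Game value = -5/8

-5/8


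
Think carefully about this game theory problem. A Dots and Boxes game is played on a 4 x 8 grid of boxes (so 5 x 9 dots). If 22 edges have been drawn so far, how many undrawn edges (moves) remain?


Grid: 4 x 8 boxes, i.e. 5 rows and 9 columns of dots.
Horizontal edges: (rows + 1) * cols = 5 * 8 = 40
Vertical edges: rows * (cols + 1) = 4 * 9 = 36
Total edges: 40 + 36 = 76
Edges drawn: 22
Remaining: 76 - 22 = 54

54


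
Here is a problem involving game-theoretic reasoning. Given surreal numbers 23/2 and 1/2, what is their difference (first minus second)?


x = 23/2, y = 1/2
Converting to common denominator: 2
x = 23/2, y = 1/2
x - y = 23/2 - 1/2 = 11

11


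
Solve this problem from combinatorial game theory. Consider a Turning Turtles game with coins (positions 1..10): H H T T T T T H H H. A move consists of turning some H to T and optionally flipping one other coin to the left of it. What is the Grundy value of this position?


Coins: H H T T T T T H H H
Key fact: a single head at position k behaves exactly like a Nim heap of size k (turning it to T and optionally flipping a coin at j < k corresponds to moving the heap from k to j, or to 0), and heads combine as a disjunctive sum (two heads at the same place would cancel, matching j XOR j = 0). So the Nim-value is the XOR of the 1-indexed positions of the heads.
Face-up positions (1-indexed): [1, 2, 8, 9, 10]
XOR 0 with 1: 0 XOR 1 = 1
XOR 1 with 2: 1 XOR 2 = 3
XOR 3 with 8: 3 XOR 8 = 11
XOR 11 with 9: 11 XOR 9 = 2
XOR 2 with 10: 2 XOR 10 = 8
Nim-value = 8

8


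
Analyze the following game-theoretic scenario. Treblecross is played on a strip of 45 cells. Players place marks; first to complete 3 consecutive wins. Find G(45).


Treblecross: place X on empty cells; 3-in-a-row wins.
Playing within two cells of an existing X lets the opponent win at once, so sensible play treats the cells i-2..i+2 around each X as dead. The player left with no safe cell loses, so this is a normal-play take-away game on strips of safe cells.
Placing X at cell i (0-indexed) of a strip of k safe cells leaves independent strips of sizes max(0, i-2) and max(0, k-i-3). Hence G(k) = mex{ G(max(0,i-2)) XOR G(max(0,k-i-3)) : 0 <= i < k }, with G(0) = 0.
G(1): splits (0,0):0^0=0 -> mex({0}) = 1
G(2): splits (0,0):0^0=0 -> mex({0}) = 1
G(3): splits (0,0):0^0=0 -> mex({0}) = 1
G(4): splits (0,1):0^1=1 (0,0):0^0=0 -> mex({0, 1}) = 2
G(5): splits (0,2):0^1=1 (0,1):0^1=1 (0,0):0^0=0 -> mex({0, 1}) = 2
G(6) = mex({1}) = 0
G(7) = mex({0, 1, 2}) = 3
G(8) = mex({0, 1, 2}) = 3
G(9) = mex({0, 2}) = 1
G(10) = mex({0, 2, 3}) = 1
G(11) = mex({0, 3}) = 1
G(12) = mex({1, 3}) = 0
G(13) = mex({0, 1, 2, 3}) = 4
G(14) = mex({0, 1, 2}) = 3
G(15) = mex({0, 1, 2}) = 3
G(16) = mex({0, 1, 2, 4}) = 3
G(17) = mex({0, 1, 3, 4}) = 2
G(18) = mex({0, 1, 3, 4}) = 2
G(19) = mex({0, 1, 3, 5}) = 2
G(20) = mex({0, 1, 2, 3, 5}) = 4
G(21) = mex({0, 1, 2, 3, 5}) = 4
G(22) = mex({1, 2, 6}) = 0
G(23) = mex({0, 1, 2, 3, 4, 6}) = 5
G(24) = mex({0, 1, 2, 3, 4}) = 5
G(25) = mex({0, 1, 3, 4, 7}) = 2
G(26) = mex({0, 1, 3, 4, 5, 7}) = 2
G(27) = mex({0, 1, 3, 5}) = 2
G(28) = mex({0, 1, 2, 5}) = 3
G(29) = mex({0, 1, 2, 4, 5, 6}) = 3
G(30) = mex({1, 2, 4, 6}) = 0
G(31) = mex({0, 1, 2, 3, 4, 6}) = 5
G(32) = mex({1, 2, 3, 4, 7}) = 0
G(33) = mex({0, 3, 7}) = 1
G(34) = mex({0, 2, 3, 5, 7}) = 1
G(35) = mex({0, 2, 3, 5, 6}) = 1
G(36) = mex({0, 1, 2, 5, 6}) = 3
G(37) = mex({0, 1, 2, 4, 5, 6}) = 3
G(38) = mex({0, 1, 2, 4}) = 3
G(39) = mex({0, 1, 2, 3, 4, 7}) = 5
G(40) = mex({0, 1, 2, 3, 4, 5, 7}) = 6
G(41) = mex({0, 1, 2, 3, 5, 7}) = 4
G(42) = mex({0, 1, 2, 3, 5, 6, 7}) = 4
G(43) = mex({0, 2, 3, 5, 6}) = 1
G(44) = mex({1, 2, 3, 4, 5, 6}) = 0
G(45) = mex({0, 1, 2, 3, 4, 6, 7}) = 5
Therefore G(45) = 5.

5


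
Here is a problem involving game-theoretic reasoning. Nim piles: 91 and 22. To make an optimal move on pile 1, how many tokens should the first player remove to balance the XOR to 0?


Piles: 91 and 22
Current XOR: 91 XOR 22 = 77 (non-zero, so this is an N-position).
To make the XOR zero, we need to find a move that balances the piles.
For pile 1 (size 91): target = 91 XOR 77 = 22
We reduce pile 1 from 91 to 22.
Tokens removed: 91 - 22 = 69
Verification: 22 XOR 22 = 0

69


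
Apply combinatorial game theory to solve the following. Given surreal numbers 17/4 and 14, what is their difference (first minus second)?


x = 17/4, y = 14
Converting to common denominator: 4
x = 17/4, y = 56/4
x - y = 17/4 - 14 = -39/4

-39/4


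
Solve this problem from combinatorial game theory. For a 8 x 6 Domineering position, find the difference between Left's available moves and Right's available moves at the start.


Board is 8 x 6 (rows x cols).
Left (vertical) placements: (rows-1) * cols = 7 * 6 = 42
Right (horizontal) placements: rows * (cols-1) = 8 * 5 = 40
Advantage = Left - Right = 42 - 40 = 2

2


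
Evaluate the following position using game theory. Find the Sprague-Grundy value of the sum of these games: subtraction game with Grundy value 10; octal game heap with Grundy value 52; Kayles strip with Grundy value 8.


By the Sprague-Grundy theorem, the Grundy value of a sum of games is the XOR of individual Grundy values.
subtraction game: Grundy value = 10. Running XOR: 0 XOR 10 = 10
octal game heap: Grundy value = 52. Running XOR: 10 XOR 52 = 62
Kayles strip: Grundy value = 8. Running XOR: 62 XOR 8 = 54
The combined Grundy value is 54.

54


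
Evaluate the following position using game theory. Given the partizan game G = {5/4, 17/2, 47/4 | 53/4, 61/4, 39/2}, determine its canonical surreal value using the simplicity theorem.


Left options: {5/4, 17/2, 47/4}, max = 47/4
Right options: {53/4, 61/4, 39/2}, min = 53/4
All options are numbers and max(Left) < min(Right), so by the simplicity theorem the value is the simplest (earliest-born) number strictly between 47/4 and 53/4.
Integers 12 through 13 all lie strictly between 47/4 and 53/4.
Among integers, the simplest (lowest birthday = smallest |n|; 0 is born on day 0, +-n on day n) is 12.
No non-integer in the interval can be simpler: if x is a non-integer in the interval, then floor(x) or ceil(x) also lies in the interval (the interval contains an integer), and both are proper prefixes of x's sign expansion, i.e. born earlier. So the game value is 12.
Game value = 12

12


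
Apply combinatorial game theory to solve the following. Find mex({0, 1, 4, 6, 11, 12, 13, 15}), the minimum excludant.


Set = {0, 1, 4, 6, 11, 12, 13, 15}
0 is in the set.
1 is in the set.
2 is NOT in the set. This is the mex.
mex = 2

2


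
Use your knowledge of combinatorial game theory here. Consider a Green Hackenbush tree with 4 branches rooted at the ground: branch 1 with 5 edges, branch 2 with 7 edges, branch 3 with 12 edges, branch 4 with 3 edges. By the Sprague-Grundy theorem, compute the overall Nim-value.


The tree has 4 branches from the ground vertex.
In Green Hackenbush, the Nim-value of a simple path of length k is k.
Branch 1: length 5, Nim-value = 5
Branch 2: length 7, Nim-value = 7
Branch 3: length 12, Nim-value = 12
Branch 4: length 3, Nim-value = 3
Total Nim-value = XOR of all branch values:
0 XOR 5 = 5
5 XOR 7 = 2
2 XOR 12 = 14
14 XOR 3 = 13
Nim-value of the tree = 13

13


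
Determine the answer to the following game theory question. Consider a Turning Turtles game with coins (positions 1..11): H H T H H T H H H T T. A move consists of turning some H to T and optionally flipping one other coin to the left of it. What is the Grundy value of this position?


Coins: H H T H H T H H H T T
Key fact: a single head at position k behaves exactly like a Nim heap of size k (turning it to T and optionally flipping a coin at j < k corresponds to moving the heap from k to j, or to 0), and heads combine as a disjunctive sum (two heads at the same place would cancel, matching j XOR j = 0). So the Nim-value is the XOR of the 1-indexed positions of the heads.
Face-up positions (1-indexed): [1, 2, 4, 5, 7, 8, 9]
XOR 0 with 1: 0 XOR 1 = 1
XOR 1 with 2: 1 XOR 2 = 3
XOR 3 with 4: 3 XOR 4 = 7
XOR 7 with 5: 7 XOR 5 = 2
XOR 2 with 7: 2 XOR 7 = 5
XOR 5 with 8: 5 XOR 8 = 13
XOR 13 with 9: 13 XOR 9 = 4
Nim-value = 4

4


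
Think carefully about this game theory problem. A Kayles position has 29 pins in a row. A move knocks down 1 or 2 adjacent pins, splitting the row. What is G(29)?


Kayles: a move removes 1 or 2 adjacent pins from a contiguous row.
Removing pins from a row of k leaves two independent rows (a, b) with a + b = k - 1 (one pin) or a + b = k - 2 (two pins); an end removal gives a = 0.
By Sprague-Grundy, G(k) = mex{ G(a) XOR G(b) } over all these splits. G(0) = 0.
G(1): splits (0,0):0^0=0 -> mex({0}) = 1
G(2): splits (0,1):0^1=1 (0,0):0^0=0 -> mex({0, 1}) = 2
G(3): splits (0,2):0^2=2 (1,1):1^1=0 (0,1):0^1=1 -> mex({0, 1, 2}) = 3
G(4): splits (0,3):0^3=3 (1,2):1^2=3 (0,2):0^2=2 (1,1):1^1=0 -> mex({0, 2, 3}) = 1
G(5): splits (0,4):0^1=1 (1,3):1^3=2 (2,2):2^2=0 (0,3):0^3=3 (1,2):1^2=3 -> mex({0, 1, 2, 3}) = 4
G(6) = mex({0, 1, 2, 4}) = 3
G(7) = mex({0, 1, 3, 4, 5}) = 2
G(8) = mex({0, 2, 3, 5, 6}) = 1
G(9) = mex({0, 1, 2, 3, 6, 7}) = 4
G(10) = mex({0, 1, 3, 4, 5, 7}) = 2
G(11) = mex({0, 1, 2, 3, 4, 5}) = 6
G(12) = mex({0, 1, 2, 3, 5, 6, 7}) = 4
G(13) = mex({0, 2, 3, 4, 6, 7}) = 1
G(14) = mex({0, 1, 4, 5, 6, 7}) = 2
G(15) = mex({0, 1, 2, 3, 4, 5, 6}) = 7
G(16) = mex({0, 2, 3, 5, 6, 7}) = 1
G(17) = mex({0, 1, 2, 3, 5, 6, 7}) = 4
G(18) = mex({0, 1, 2, 4, 5, 6}) = 3
G(19) = mex({0, 1, 3, 4, 5, 7}) = 2
G(20) = mex({0, 2, 3, 4, 5, 6, 7}) = 1
G(21) = mex({0, 1, 2, 3, 5, 6, 7}) = 4
G(22) = mex({0, 1, 2, 3, 4, 5, 7}) = 6
G(23) = mex({0, 1, 2, 3, 4, 5, 6}) = 7
G(24) = mex({0, 1, 2, 3, 5, 6, 7}) = 4
G(25) = mex({0, 2, 3, 4, 6, 7}) = 1
G(26) = mex({0, 1, 3, 4, 5, 6, 7}) = 2
G(27) = mex({0, 1, 2, 3, 4, 5, 6, 7}) = 8
G(28) = mex({0, 1, 2, 3, 4, 6, 7, 8}) = 5
G(29) = mex({0, 1, 2, 3, 5, 6, 7, 8, 9}) = 4
Therefore G(29) = 4.

4


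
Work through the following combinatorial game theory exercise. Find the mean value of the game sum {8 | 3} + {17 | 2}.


G1 = {8 | 3}, G2 = {17 | 2}
Each is a switch {a | b} with numbers a > b; its mean value is (a + b)/2, and mean value is additive over game sums: m(G1 + G2) = m(G1) + m(G2).
Mean of G1 = (8 + (3))/2 = 11/2 = 11/2
Mean of G2 = (17 + (2))/2 = 19/2 = 19/2
Mean of G1 + G2 = 11/2 + 19/2 = 15

15


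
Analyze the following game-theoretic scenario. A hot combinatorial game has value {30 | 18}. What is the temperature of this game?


The game is {30 | 18}, a switch {a | b} with numbers a > b.
Cooling {a | b} by t gives {a - t | b + t}, which stops being hot when a - t = b + t, i.e. at t = (a - b)/2. So the temperature of a switch is (a - b)/2.
Temperature = (Left option - Right option) / 2
= (30 - (18)) / 2
= 12 / 2
= 6

6


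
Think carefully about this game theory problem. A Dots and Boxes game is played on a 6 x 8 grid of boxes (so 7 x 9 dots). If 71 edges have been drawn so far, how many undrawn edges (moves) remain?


Grid: 6 x 8 boxes, i.e. 7 rows and 9 columns of dots.
Horizontal edges: (rows + 1) * cols = 7 * 8 = 56
Vertical edges: rows * (cols + 1) = 6 * 9 = 54
Total edges: 56 + 54 = 110
Edges drawn: 71
Remaining: 110 - 71 = 39

39


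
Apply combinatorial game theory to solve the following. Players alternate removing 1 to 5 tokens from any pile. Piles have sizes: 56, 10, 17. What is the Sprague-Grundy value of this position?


Subtraction set: {1, 2, 3, 4, 5}
For this subtraction set, G(n) = n mod 6 (period = max + 1 = 6).
Pile 1 (size 56): G(56) = 56 mod 6 = 2
Pile 2 (size 10): G(10) = 10 mod 6 = 4
Pile 3 (size 17): G(17) = 17 mod 6 = 5
Total Grundy value = XOR of all: 2 XOR 4 XOR 5 = 3

3
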